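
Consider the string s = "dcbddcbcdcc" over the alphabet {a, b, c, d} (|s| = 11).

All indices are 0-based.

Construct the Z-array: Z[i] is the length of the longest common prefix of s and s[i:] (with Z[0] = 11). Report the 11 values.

Z[0]=11
i=1: outside box; Z[1]=0
i=2: outside box; Z[2]=0
i=3: outside box; Z[3]=1 grow→box=[3,4)
i=4: outside box; Z[4]=3 grow→box=[4,7)
i=5: min(r-i=2, Z[1]=0)=0; Z[5]=0
i=6: min(r-i=1, Z[2]=0)=0; Z[6]=0
i=7: outside box; Z[7]=0
i=8: outside box; Z[8]=2 grow→box=[8,10)
i=9: min(r-i=1, Z[1]=0)=0; Z[9]=0
i=10: outside box; Z[10]=0

[11, 0, 0, 1, 3, 0, 0, 0, 2, 0, 0]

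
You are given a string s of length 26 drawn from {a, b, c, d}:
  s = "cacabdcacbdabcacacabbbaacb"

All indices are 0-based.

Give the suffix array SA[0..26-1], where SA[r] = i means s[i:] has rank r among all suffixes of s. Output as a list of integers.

rank→(start, suffix):
  0 → (22, 'aacb')
  1 → (18, 'abbbaacb')
  2 → (11, 'abcacacabbbaacb')
  3 → (3, 'abdcacbdabcacacabbbaacb')
  4 → (16, 'acabbbaacb')
  5 → (1, 'acabdcacbdabcacacabbbaacb')
  6 → (14, 'acacabbbaacb')
  7 → (23, 'acb')
  8 → (7, 'acbdabcacacabbbaacb')
  9 → (25, 'b')
  10 → (21, 'baacb')
  11 → (20, 'bbaacb')
  12 → (19, 'bbbaacb')
  13 → (12, 'bcacacabbbaacb')
  14 → (9, 'bdabcacacabbbaacb')
  15 → (4, 'bdcacbdabcacacabbbaacb')
  16 → (17, 'cabbbaacb')
  17 → (2, 'cabdcacbdabcacacabbbaacb')
  18 → (15, 'cacabbbaacb')
  19 → (0, 'cacabdcacbdabcacacabbbaacb')
  20 → (13, 'cacacabbbaacb')
  21 → (6, 'cacbdabcacacabbbaacb')
  22 → (24, 'cb')
  23 → (8, 'cbdabcacacabbbaacb')
  24 → (10, 'dabcacacabbbaacb')
  25 → (5, 'dcacbdabcacacabbbaacb')

[22, 18, 11, 3, 16, 1, 14, 23, 7, 25, 21, 20, 19, 12, 9, 4, 17, 2, 15, 0, 13, 6, 24, 8, 10, 5]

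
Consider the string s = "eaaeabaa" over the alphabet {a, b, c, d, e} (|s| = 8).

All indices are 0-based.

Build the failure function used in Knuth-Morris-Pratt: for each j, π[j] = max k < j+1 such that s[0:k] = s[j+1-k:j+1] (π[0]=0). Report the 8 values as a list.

π[0] = 0
j=1 s[j]='a': π[1]=0 (border '')
j=2 s[j]='a': π[2]=0 (border '')
j=3 s[j]='e': π[3]=1 (border 'e')
j=4 s[j]='a': π[4]=2 (border 'ea')
j=5 s[j]='b': k: 2→0; π[5]=0 (border '')
j=6 s[j]='a': π[6]=0 (border '')
j=7 s[j]='a': π[7]=0 (border '')

[0, 0, 0, 1, 2, 0, 0, 0]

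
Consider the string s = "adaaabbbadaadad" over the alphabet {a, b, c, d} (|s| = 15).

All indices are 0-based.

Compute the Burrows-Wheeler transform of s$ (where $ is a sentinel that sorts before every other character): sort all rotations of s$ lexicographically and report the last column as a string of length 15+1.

ddadad$babbaaaaa

rank  rotation          last
    0  $adaaabbbadaadad  d
    1  aaabbbadaadad$ad  d
    2  aabbbadaadad$ada  a
    3  aadad$adaaabbbad  d
    4  abbbadaadad$adaa  a
    5  ad$adaaabbbadaad  d
    6  adaaabbbadaadad$  $
    7  adaadad$adaaabbb  b
    8  adad$adaaabbbada  a
    9  badaadad$adaaabb  b
   10  bbadaadad$adaaab  b
   11  bbbadaadad$adaaa  a
   12  d$adaaabbbadaada  a
   13  daaabbbadaadad$a  a
   14  daadad$adaaabbba  a
   15  dad$adaaabbbadaa  a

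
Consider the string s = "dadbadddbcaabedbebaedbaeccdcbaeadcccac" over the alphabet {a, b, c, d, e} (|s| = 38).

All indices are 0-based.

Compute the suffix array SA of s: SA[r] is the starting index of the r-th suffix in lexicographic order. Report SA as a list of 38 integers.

[10, 11, 36, 1, 31, 4, 29, 22, 18, 3, 28, 21, 17, 8, 15, 12, 37, 9, 35, 27, 34, 33, 24, 25, 0, 2, 20, 7, 14, 26, 32, 6, 5, 30, 16, 23, 19, 13]

rank | idx | suffix
   0 |  10 | aabedbebaedbaeccdcbaeadcccac
   1 |  11 | abedbebaedbaeccdcbaeadcccac
   2 |  36 | ac
   3 |   1 | adbadddbcaabedbebaedbaeccdcbaeadcccac
   4 |  31 | adcccac
   5 |   4 | adddbcaabedbebaedbaeccdcbaeadcccac
   6 |  29 | aeadcccac
   7 |  22 | aeccdcbaeadcccac
   8 |  18 | aedbaeccdcbaeadcccac
   9 |   3 | badddbcaabedbebaedbaeccdcbaeadcccac
  10 |  28 | baeadcccac
  11 |  21 | baeccdcbaeadcccac
  12 |  17 | baedbaeccdcbaeadcccac
  13 |   8 | bcaabedbebaedbaeccdcbaeadcccac
  14 |  15 | bebaedbaeccdcbaeadcccac
  15 |  12 | bedbebaedbaeccdcbaeadcccac
  16 |  37 | c
  17 |   9 | caabedbebaedbaeccdcbaeadcccac
  18 |  35 | cac
  19 |  27 | cbaeadcccac
  20 |  34 | ccac
  21 |  33 | cccac
  22 |  24 | ccdcbaeadcccac
  23 |  25 | cdcbaeadcccac
  24 |   0 | dadbadddbcaabedbebaedbaeccdcbaeadcccac
  25 |   2 | dbadddbcaabedbebaedbaeccdcbaeadcccac
  26 |  20 | dbaeccdcbaeadcccac
  27 |   7 | dbcaabedbebaedbaeccdcbaeadcccac
  28 |  14 | dbebaedbaeccdcbaeadcccac
  29 |  26 | dcbaeadcccac
  30 |  32 | dcccac
  31 |   6 | ddbcaabedbebaedbaeccdcbaeadcccac
  32 |   5 | dddbcaabedbebaedbaeccdcbaeadcccac
  33 |  30 | eadcccac
  34 |  16 | ebaedbaeccdcbaeadcccac
  35 |  23 | eccdcbaeadcccac
  36 |  19 | edbaeccdcbaeadcccac
  37 |  13 | edbebaedbaeccdcbaeadcccac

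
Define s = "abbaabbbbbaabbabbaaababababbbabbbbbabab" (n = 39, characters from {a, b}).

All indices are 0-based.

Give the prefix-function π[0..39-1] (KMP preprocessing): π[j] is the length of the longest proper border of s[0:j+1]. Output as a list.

π[0] = 0
j=1 s[j]='b': π[1]=0 (border '')
j=2 s[j]='b': π[2]=0 (border '')
j=3 s[j]='a': π[3]=1 (border 'a')
j=4 s[j]='a': k: 1→0; π[4]=1 (border 'a')
j=5 s[j]='b': π[5]=2 (border 'ab')
j=6 s[j]='b': π[6]=3 (border 'abb')
j=7 s[j]='b': k: 3→0; π[7]=0 (border '')
j=8 s[j]='b': π[8]=0 (border '')
j=9 s[j]='b': π[9]=0 (border '')
j=10 s[j]='a': π[10]=1 (border 'a')
j=11 s[j]='a': k: 1→0; π[11]=1 (border 'a')
j=12 s[j]='b': π[12]=2 (border 'ab')
j=13 s[j]='b': π[13]=3 (border 'abb')
j=14 s[j]='a': π[14]=4 (border 'abba')
j=15 s[j]='b': k: 4→1; π[15]=2 (border 'ab')
j=16 s[j]='b': π[16]=3 (border 'abb')
j=17 s[j]='a': π[17]=4 (border 'abba')
j=18 s[j]='a': π[18]=5 (border 'abbaa')
j=19 s[j]='a': k: 5→1→0; π[19]=1 (border 'a')
j=20 s[j]='b': π[20]=2 (border 'ab')
j=21 s[j]='a': k: 2→0; π[21]=1 (border 'a')
j=22 s[j]='b': π[22]=2 (border 'ab')
j=23 s[j]='a': k: 2→0; π[23]=1 (border 'a')
j=24 s[j]='b': π[24]=2 (border 'ab')
j=25 s[j]='a': k: 2→0; π[25]=1 (border 'a')
j=26 s[j]='b': π[26]=2 (border 'ab')
j=27 s[j]='b': π[27]=3 (border 'abb')
j=28 s[j]='b': k: 3→0; π[28]=0 (border '')
j=29 s[j]='a': π[29]=1 (border 'a')
j=30 s[j]='b': π[30]=2 (border 'ab')
j=31 s[j]='b': π[31]=3 (border 'abb')
j=32 s[j]='b': k: 3→0; π[32]=0 (border '')
j=33 s[j]='b': π[33]=0 (border '')
j=34 s[j]='b': π[34]=0 (border '')
j=35 s[j]='a': π[35]=1 (border 'a')
j=36 s[j]='b': π[36]=2 (border 'ab')
j=37 s[j]='a': k: 2→0; π[37]=1 (border 'a')
j=38 s[j]='b': π[38]=2 (border 'ab')

[0, 0, 0, 1, 1, 2, 3, 0, 0, 0, 1, 1, 2, 3, 4, 2, 3, 4, 5, 1, 2, 1, 2, 1, 2, 1, 2, 3, 0, 1, 2, 3, 0, 0, 0, 1, 2, 1, 2]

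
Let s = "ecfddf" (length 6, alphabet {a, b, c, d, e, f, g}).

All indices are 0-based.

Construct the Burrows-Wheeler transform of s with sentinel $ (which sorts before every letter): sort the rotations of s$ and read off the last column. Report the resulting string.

rank  rotation last
    0  $ecfddf  f
    1  cfddf$e  e
    2  ddf$ecf  f
    3  df$ecfd  d
    4  ecfddf$  $
    5  f$ecfdd  d
    6  fddf$ec  c

fefd$dc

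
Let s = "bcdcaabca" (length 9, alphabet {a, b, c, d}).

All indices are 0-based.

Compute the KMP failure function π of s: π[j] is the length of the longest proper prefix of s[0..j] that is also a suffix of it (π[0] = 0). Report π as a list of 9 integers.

[0, 0, 0, 0, 0, 0, 1, 2, 0]

π[0] = 0
j=1 s[j]='c': π[1]=0 (border '')
j=2 s[j]='d': π[2]=0 (border '')
j=3 s[j]='c': π[3]=0 (border '')
j=4 s[j]='a': π[4]=0 (border '')
j=5 s[j]='a': π[5]=0 (border '')
j=6 s[j]='b': π[6]=1 (border 'b')
j=7 s[j]='c': π[7]=2 (border 'bc')
j=8 s[j]='a': k: 2→0; π[8]=0 (border '')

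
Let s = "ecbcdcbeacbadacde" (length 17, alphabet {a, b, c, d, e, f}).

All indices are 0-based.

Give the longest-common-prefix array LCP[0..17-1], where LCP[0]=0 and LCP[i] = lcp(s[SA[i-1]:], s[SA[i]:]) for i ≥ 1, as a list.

[0, 2, 1, 0, 1, 1, 0, 2, 2, 1, 2, 0, 1, 1, 0, 1, 1]

rank→(start, suffix):
  0 → (8, 'acbadacde')
  1 → (13, 'acde')
  2 → (11, 'adacde')
  3 → (10, 'badacde')
  4 → (2, 'bcdcbeacbadacde')
  5 → (6, 'beacbadacde')
  6 → (9, 'cbadacde')
  7 → (1, 'cbcdcbeacbadacde')
  8 → (5, 'cbeacbadacde')
  9 → (3, 'cdcbeacbadacde')
  10 → (14, 'cde')
  11 → (12, 'dacde')
  12 → (4, 'dcbeacbadacde')
  13 → (15, 'de')
  14 → (16, 'e')
  15 → (7, 'eacbadacde')
  16 → (0, 'ecbcdcbeacbadacde')

SA = [8, 13, 11, 10, 2, 6, 9, 1, 5, 3, 14, 12, 4, 15, 16, 7, 0]
rank  pair      lcp
   1  s[8:],s[13:]  2  'ac'
   2  s[13:],s[11:]  1  'a'
   3  s[11:],s[10:]  0  ''
   4  s[10:],s[2:]  1  'b'
   5  s[2:],s[6:]  1  'b'
   6  s[6:],s[9:]  0  ''
   7  s[9:],s[1:]  2  'cb'
   8  s[1:],s[5:]  2  'cb'
   9  s[5:],s[3:]  1  'c'
  10  s[3:],s[14:]  2  'cd'
  11  s[14:],s[12:]  0  ''
  12  s[12:],s[4:]  1  'd'
  13  s[4:],s[15:]  1  'd'
  14  s[15:],s[16:]  0  ''
  15  s[16:],s[7:]  1  'e'
  16  s[7:],s[0:]  1  'e'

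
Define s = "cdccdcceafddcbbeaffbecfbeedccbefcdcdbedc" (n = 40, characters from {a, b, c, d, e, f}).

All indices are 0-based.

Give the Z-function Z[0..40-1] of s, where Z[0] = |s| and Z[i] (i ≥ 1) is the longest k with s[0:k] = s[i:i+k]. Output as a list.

Z[0]=40
i=1: outside box; Z[1]=0
i=2: outside box; Z[2]=1 extend→box=[2,3)
i=3: outside box; Z[3]=4 extend→box=[3,7)
i=4: min(r-i=3, Z[1]=0)=0; Z[4]=0
i=5: min(r-i=2, Z[2]=1)=1; Z[5]=1
i=6: min(r-i=1, Z[3]=4)=1; Z[6]=1
i=7: outside box; Z[7]=0
i=8: outside box; Z[8]=0
i=9: outside box; Z[9]=0
i=10: outside box; Z[10]=0
i=11: outside box; Z[11]=0
i=12: outside box; Z[12]=1 extend→box=[12,13)
i=13: outside box; Z[13]=0
i=14: outside box; Z[14]=0
i=15: outside box; Z[15]=0
i=16: outside box; Z[16]=0
i=17: outside box; Z[17]=0
i=18: outside box; Z[18]=0
i=19: outside box; Z[19]=0
i=20: outside box; Z[20]=0
i=21: outside box; Z[21]=1 extend→box=[21,22)
i=22: outside box; Z[22]=0
i=23: outside box; Z[23]=0
i=24: outside box; Z[24]=0
i=25: outside box; Z[25]=0
i=26: outside box; Z[26]=0
i=27: outside box; Z[27]=1 extend→box=[27,28)
i=28: outside box; Z[28]=1 extend→box=[28,29)
i=29: outside box; Z[29]=0
i=30: outside box; Z[30]=0
i=31: outside box; Z[31]=0
i=32: outside box; Z[32]=3 extend→box=[32,35)
i=33: min(r-i=2, Z[1]=0)=0; Z[33]=0
i=34: min(r-i=1, Z[2]=1)=1; Z[34]=2 extend→box=[34,36)
i=35: min(r-i=1, Z[1]=0)=0; Z[35]=0
i=36: outside box; Z[36]=0
i=37: outside box; Z[37]=0
i=38: outside box; Z[38]=0
i=39: outside box; Z[39]=1 extend→box=[39,40)

[40, 0, 1, 4, 0, 1, 1, 0, 0, 0, 0, 0, 1, 0, 0, 0, 0, 0, 0, 0, 0, 1, 0, 0, 0, 0, 0, 1, 1, 0, 0, 0, 3, 0, 2, 0, 0, 0, 0, 1]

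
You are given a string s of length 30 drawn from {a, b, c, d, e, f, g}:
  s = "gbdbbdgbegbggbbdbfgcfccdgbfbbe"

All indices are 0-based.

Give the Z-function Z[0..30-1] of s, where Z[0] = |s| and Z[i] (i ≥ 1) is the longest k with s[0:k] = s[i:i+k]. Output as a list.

Z[0]=30
i=1: fresh scan; Z[1]=0
i=2: fresh scan; Z[2]=0
i=3: fresh scan; Z[3]=0
i=4: fresh scan; Z[4]=0
i=5: fresh scan; Z[5]=0
i=6: fresh scan; Z[6]=2 grow→box=[6,8)
i=7: min(r-i=1, Z[1]=0)=0; Z[7]=0
i=8: fresh scan; Z[8]=0
i=9: fresh scan; Z[9]=2 grow→box=[9,11)
i=10: min(r-i=1, Z[1]=0)=0; Z[10]=0
i=11: fresh scan; Z[11]=1 grow→box=[11,12)
i=12: fresh scan; Z[12]=2 grow→box=[12,14)
i=13: min(r-i=1, Z[1]=0)=0; Z[13]=0
i=14: fresh scan; Z[14]=0
i=15: fresh scan; Z[15]=0
i=16: fresh scan; Z[16]=0
i=17: fresh scan; Z[17]=0
i=18: fresh scan; Z[18]=1 grow→box=[18,19)
i=19: fresh scan; Z[19]=0
i=20: fresh scan; Z[20]=0
i=21: fresh scan; Z[21]=0
i=22: fresh scan; Z[22]=0
i=23: fresh scan; Z[23]=0
i=24: fresh scan; Z[24]=2 grow→box=[24,26)
i=25: min(r-i=1, Z[1]=0)=0; Z[25]=0
i=26: fresh scan; Z[26]=0
i=27: fresh scan; Z[27]=0
i=28: fresh scan; Z[28]=0
i=29: fresh scan; Z[29]=0

[30, 0, 0, 0, 0, 0, 2, 0, 0, 2, 0, 1, 2, 0, 0, 0, 0, 0, 1, 0, 0, 0, 0, 0, 2, 0, 0, 0, 0, 0]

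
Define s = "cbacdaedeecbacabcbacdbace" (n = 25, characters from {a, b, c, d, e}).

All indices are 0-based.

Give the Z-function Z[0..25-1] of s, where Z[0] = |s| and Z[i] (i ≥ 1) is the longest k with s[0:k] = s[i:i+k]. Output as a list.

Z[0]=25
i=1: fresh scan; Z[1]=0
i=2: fresh scan; Z[2]=0
i=3: fresh scan; Z[3]=1 scan→box=[3,4)
i=4: fresh scan; Z[4]=0
i=5: fresh scan; Z[5]=0
i=6: fresh scan; Z[6]=0
i=7: fresh scan; Z[7]=0
i=8: fresh scan; Z[8]=0
i=9: fresh scan; Z[9]=0
i=10: fresh scan; Z[10]=4 scan→box=[10,14)
i=11: min(r-i=3, Z[1]=0)=0; Z[11]=0
i=12: min(r-i=2, Z[2]=0)=0; Z[12]=0
i=13: min(r-i=1, Z[3]=1)=1; Z[13]=1
i=14: fresh scan; Z[14]=0
i=15: fresh scan; Z[15]=0
i=16: fresh scan; Z[16]=5 scan→box=[16,21)
i=17: min(r-i=4, Z[1]=0)=0; Z[17]=0
i=18: min(r-i=3, Z[2]=0)=0; Z[18]=0
i=19: min(r-i=2, Z[3]=1)=1; Z[19]=1
i=20: min(r-i=1, Z[4]=0)=0; Z[20]=0
i=21: fresh scan; Z[21]=0
i=22: fresh scan; Z[22]=0
i=23: fresh scan; Z[23]=1 scan→box=[23,24)
i=24: fresh scan; Z[24]=0

[25, 0, 0, 1, 0, 0, 0, 0, 0, 0, 4, 0, 0, 1, 0, 0, 5, 0, 0, 1, 0, 0, 0, 1, 0]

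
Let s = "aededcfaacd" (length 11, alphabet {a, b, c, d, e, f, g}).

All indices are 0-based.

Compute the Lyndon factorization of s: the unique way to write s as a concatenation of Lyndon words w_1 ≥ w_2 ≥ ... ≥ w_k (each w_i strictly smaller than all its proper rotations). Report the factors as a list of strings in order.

emit factor 1: 'aededcf' (i=0, period=7)
emit factor 2: 'aacd' (i=7, period=4)

["aededcf", "aacd"]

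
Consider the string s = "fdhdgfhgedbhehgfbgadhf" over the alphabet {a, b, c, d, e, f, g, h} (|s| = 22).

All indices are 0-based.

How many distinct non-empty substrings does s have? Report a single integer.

235

rank→(start, suffix):
  0 → (18, 'adhf')
  1 → (16, 'bgadhf')
  2 → (10, 'bhehgfbgadhf')
  3 → (9, 'dbhehgfbgadhf')
  4 → (3, 'dgfhgedbhehgfbgadhf')
  5 → (1, 'dhdgfhgedbhehgfbgadhf')
  6 → (19, 'dhf')
  7 → (8, 'edbhehgfbgadhf')
  8 → (12, 'ehgfbgadhf')
  9 → (21, 'f')
  10 → (15, 'fbgadhf')
  11 → (0, 'fdhdgfhgedbhehgfbgadhf')
  12 → (5, 'fhgedbhehgfbgadhf')
  13 → (17, 'gadhf')
  14 → (7, 'gedbhehgfbgadhf')
  15 → (14, 'gfbgadhf')
  16 → (4, 'gfhgedbhehgfbgadhf')
  17 → (2, 'hdgfhgedbhehgfbgadhf')
  18 → (11, 'hehgfbgadhf')
  19 → (20, 'hf')
  20 → (6, 'hgedbhehgfbgadhf')
  21 → (13, 'hgfbgadhf')

SA = [18, 16, 10, 9, 3, 1, 19, 8, 12, 21, 15, 0, 5, 17, 7, 14, 4, 2, 11, 20, 6, 13]
i: (SA[i-1],SA[i]) lcp shared
  1: (18,16) 0 ''
  2: (16,10) 1 'b'
  3: (10,9) 0 ''
  4: (9,3) 1 'd'
  5: (3,1) 1 'd'
  6: (1,19) 2 'dh'
  7: (19,8) 0 ''
  8: (8,12) 1 'e'
  9: (12,21) 0 ''
  10: (21,15) 1 'f'
  11: (15,0) 1 'f'
  12: (0,5) 1 'f'
  13: (5,17) 0 ''
  14: (17,7) 1 'g'
  15: (7,14) 1 'g'
  16: (14,4) 2 'gf'
  17: (4,2) 0 ''
  18: (2,11) 1 'h'
  19: (11,20) 1 'h'
  20: (20,6) 1 'h'
  21: (6,13) 2 'hg'

n(n+1)/2 = 22·23/2 = 253
Σ LCP = 0 + 0 + 1 + 0 + 1 + 1 + 2 + 0 + 1 + 0 + 1 + 1 + 1 + 0 + 1 + 1 + 2 + 0 + 1 + 1 + 1 + 2 = 18
distinct = 253 − 18 = 235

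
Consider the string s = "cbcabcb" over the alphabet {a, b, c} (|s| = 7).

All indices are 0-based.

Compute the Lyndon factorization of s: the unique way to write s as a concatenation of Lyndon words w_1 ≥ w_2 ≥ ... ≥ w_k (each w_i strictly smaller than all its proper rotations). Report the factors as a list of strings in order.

["c", "bc", "abcb"]

emit factor 1: 'c' (i=0, period=1)
emit factor 2: 'bc' (i=1, period=2)
emit factor 3: 'abcb' (i=3, period=4)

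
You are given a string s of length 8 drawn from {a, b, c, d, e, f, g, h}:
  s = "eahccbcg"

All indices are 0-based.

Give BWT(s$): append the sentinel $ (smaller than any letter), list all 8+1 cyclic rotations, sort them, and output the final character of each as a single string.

gecchb$ca

rank  rotation   last
    0  $eahccbcg  g
    1  ahccbcg$e  e
    2  bcg$eahcc  c
    3  cbcg$eahc  c
    4  ccbcg$eah  h
    5  cg$eahccb  b
    6  eahccbcg$  $
    7  g$eahccbc  c
    8  hccbcg$ea  a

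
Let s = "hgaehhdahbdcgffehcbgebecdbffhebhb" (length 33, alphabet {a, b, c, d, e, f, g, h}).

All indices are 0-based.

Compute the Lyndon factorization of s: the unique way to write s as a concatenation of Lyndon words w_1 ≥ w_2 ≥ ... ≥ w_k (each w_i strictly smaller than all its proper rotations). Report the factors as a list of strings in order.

emit factor 1: 'h' (i=0, period=1)
emit factor 2: 'g' (i=1, period=1)
emit factor 3: 'aehhdahbdcgffehcbgebecdbffhebhb' (i=2, period=31)

["h", "g", "aehhdahbdcgffehcbgebecdbffhebhb"]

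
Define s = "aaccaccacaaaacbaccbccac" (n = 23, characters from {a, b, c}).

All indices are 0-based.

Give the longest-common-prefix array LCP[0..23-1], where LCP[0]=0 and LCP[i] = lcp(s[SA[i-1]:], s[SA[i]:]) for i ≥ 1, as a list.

rank→(start, suffix):
  0 → (9, 'aaaacbaccbccac')
  1 → (10, 'aaacbaccbccac')
  2 → (11, 'aacbaccbccac')
  3 → (0, 'aaccaccacaaaacbaccbccac')
  4 → (21, 'ac')
  5 → (7, 'acaaaacbaccbccac')
  6 → (12, 'acbaccbccac')
  7 → (4, 'accacaaaacbaccbccac')
  8 → (1, 'accaccacaaaacbaccbccac')
  9 → (15, 'accbccac')
  10 → (14, 'baccbccac')
  11 → (18, 'bccac')
  12 → (22, 'c')
  13 → (8, 'caaaacbaccbccac')
  14 → (20, 'cac')
  15 → (6, 'cacaaaacbaccbccac')
  16 → (3, 'caccacaaaacbaccbccac')
  17 → (13, 'cbaccbccac')
  18 → (17, 'cbccac')
  19 → (19, 'ccac')
  20 → (5, 'ccacaaaacbaccbccac')
  21 → (2, 'ccaccacaaaacbaccbccac')
  22 → (16, 'ccbccac')

SA = [9, 10, 11, 0, 21, 7, 12, 4, 1, 15, 14, 18, 22, 8, 20, 6, 3, 13, 17, 19, 5, 2, 16]
rank  pair      lcp
   1  s[9:],s[10:]  3  'aaa'
   2  s[10:],s[11:]  2  'aa'
   3  s[11:],s[0:]  3  'aac'
   4  s[0:],s[21:]  1  'a'
   5  s[21:],s[7:]  2  'ac'
   6  s[7:],s[12:]  2  'ac'
   7  s[12:],s[4:]  2  'ac'
   8  s[4:],s[1:]  5  'accac'
   9  s[1:],s[15:]  3  'acc'
  10  s[15:],s[14:]  0  ''
  11  s[14:],s[18:]  1  'b'
  12  s[18:],s[22:]  0  ''
  13  s[22:],s[8:]  1  'c'
  14  s[8:],s[20:]  2  'ca'
  15  s[20:],s[6:]  3  'cac'
  16  s[6:],s[3:]  3  'cac'
  17  s[3:],s[13:]  1  'c'
  18  s[13:],s[17:]  2  'cb'
  19  s[17:],s[19:]  1  'c'
  20  s[19:],s[5:]  4  'ccac'
  21  s[5:],s[2:]  4  'ccac'
  22  s[2:],s[16:]  2  'cc'

[0, 3, 2, 3, 1, 2, 2, 2, 5, 3, 0, 1, 0, 1, 2, 3, 3, 1, 2, 1, 4, 4, 2]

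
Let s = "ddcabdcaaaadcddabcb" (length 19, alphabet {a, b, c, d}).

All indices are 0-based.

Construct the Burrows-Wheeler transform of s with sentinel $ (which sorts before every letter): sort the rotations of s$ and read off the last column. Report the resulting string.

bcaadcacaaddbddbdac$

rank  rotation              last
    0  $ddcabdcaaaadcddabcb  b
    1  aaaadcddabcb$ddcabdc  c
    2  aaadcddabcb$ddcabdca  a
    3  aadcddabcb$ddcabdcaa  a
    4  abcb$ddcabdcaaaadcdd  d
    5  abdcaaaadcddabcb$ddc  c
    6  adcddabcb$ddcabdcaaa  a
    7  b$ddcabdcaaaadcddabc  c
    8  bcb$ddcabdcaaaadcdda  a
    9  bdcaaaadcddabcb$ddca  a
   10  caaaadcddabcb$ddcabd  d
   11  cabdcaaaadcddabcb$dd  d
   12  cb$ddcabdcaaaadcddab  b
   13  cddabcb$ddcabdcaaaad  d
   14  dabcb$ddcabdcaaaadcd  d
   15  dcaaaadcddabcb$ddcab  b
   16  dcabdcaaaadcddabcb$d  d
   17  dcddabcb$ddcabdcaaaa  a
   18  ddabcb$ddcabdcaaaadc  c
   19  ddcabdcaaaadcddabcb$  $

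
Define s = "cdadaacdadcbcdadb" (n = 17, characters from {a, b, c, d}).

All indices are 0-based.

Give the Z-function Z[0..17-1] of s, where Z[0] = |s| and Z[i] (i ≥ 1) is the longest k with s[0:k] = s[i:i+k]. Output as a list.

[17, 0, 0, 0, 0, 0, 4, 0, 0, 0, 1, 0, 4, 0, 0, 0, 0]

Z[0]=17
i=1: outside box; Z[1]=0
i=2: outside box; Z[2]=0
i=3: outside box; Z[3]=0
i=4: outside box; Z[4]=0
i=5: outside box; Z[5]=0
i=6: outside box; Z[6]=4 scan→box=[6,10)
i=7: min(r-i=3, Z[1]=0)=0; Z[7]=0
i=8: min(r-i=2, Z[2]=0)=0; Z[8]=0
i=9: min(r-i=1, Z[3]=0)=0; Z[9]=0
i=10: outside box; Z[10]=1 scan→box=[10,11)
i=11: outside box; Z[11]=0
i=12: outside box; Z[12]=4 scan→box=[12,16)
i=13: min(r-i=3, Z[1]=0)=0; Z[13]=0
i=14: min(r-i=2, Z[2]=0)=0; Z[14]=0
i=15: min(r-i=1, Z[3]=0)=0; Z[15]=0
i=16: outside box; Z[16]=0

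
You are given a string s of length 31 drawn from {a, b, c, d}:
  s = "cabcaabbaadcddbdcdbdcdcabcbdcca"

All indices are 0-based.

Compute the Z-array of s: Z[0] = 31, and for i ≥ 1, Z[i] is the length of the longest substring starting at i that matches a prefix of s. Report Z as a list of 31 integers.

[31, 0, 0, 2, 0, 0, 0, 0, 0, 0, 0, 1, 0, 0, 0, 0, 1, 0, 0, 0, 1, 0, 4, 0, 0, 1, 0, 0, 1, 2, 0]

Z[0]=31
i=1: fresh scan; Z[1]=0
i=2: fresh scan; Z[2]=0
i=3: fresh scan; Z[3]=2 grow→box=[3,5)
i=4: min(r-i=1, Z[1]=0)=0; Z[4]=0
i=5: fresh scan; Z[5]=0
i=6: fresh scan; Z[6]=0
i=7: fresh scan; Z[7]=0
i=8: fresh scan; Z[8]=0
i=9: fresh scan; Z[9]=0
i=10: fresh scan; Z[10]=0
i=11: fresh scan; Z[11]=1 grow→box=[11,12)
i=12: fresh scan; Z[12]=0
i=13: fresh scan; Z[13]=0
i=14: fresh scan; Z[14]=0
i=15: fresh scan; Z[15]=0
i=16: fresh scan; Z[16]=1 grow→box=[16,17)
i=17: fresh scan; Z[17]=0
i=18: fresh scan; Z[18]=0
i=19: fresh scan; Z[19]=0
i=20: fresh scan; Z[20]=1 grow→box=[20,21)
i=21: fresh scan; Z[21]=0
i=22: fresh scan; Z[22]=4 grow→box=[22,26)
i=23: min(r-i=3, Z[1]=0)=0; Z[23]=0
i=24: min(r-i=2, Z[2]=0)=0; Z[24]=0
i=25: min(r-i=1, Z[3]=2)=1; Z[25]=1
i=26: fresh scan; Z[26]=0
i=27: fresh scan; Z[27]=0
i=28: fresh scan; Z[28]=1 grow→box=[28,29)
i=29: fresh scan; Z[29]=2 grow→box=[29,31)
i=30: min(r-i=1, Z[1]=0)=0; Z[30]=0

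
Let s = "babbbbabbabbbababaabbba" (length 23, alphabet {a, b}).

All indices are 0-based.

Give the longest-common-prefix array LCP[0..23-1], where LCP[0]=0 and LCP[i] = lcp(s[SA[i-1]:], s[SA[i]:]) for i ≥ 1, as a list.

rank | idx | suffix
   0 |  22 | a
   1 |  17 | aabbba
   2 |  15 | abaabbba
   3 |  13 | ababaabbba
   4 |   6 | abbabbbababaabbba
   5 |  18 | abbba
   6 |   9 | abbbababaabbba
   7 |   1 | abbbbabbabbbababaabbba
   8 |  21 | ba
   9 |  16 | baabbba
  10 |  14 | babaabbba
  11 |  12 | bababaabbba
  12 |   5 | babbabbbababaabbba
  13 |   8 | babbbababaabbba
  14 |   0 | babbbbabbabbbababaabbba
  15 |  20 | bba
  16 |  11 | bbababaabbba
  17 |   4 | bbabbabbbababaabbba
  18 |   7 | bbabbbababaabbba
  19 |  19 | bbba
  20 |  10 | bbbababaabbba
  21 |   3 | bbbabbabbbababaabbba
  22 |   2 | bbbbabbabbbababaabbba

SA = [22, 17, 15, 13, 6, 18, 9, 1, 21, 16, 14, 12, 5, 8, 0, 20, 11, 4, 7, 19, 10, 3, 2]
rank  pair      lcp
   1  s[22:],s[17:]  1  'a'
   2  s[17:],s[15:]  1  'a'
   3  s[15:],s[13:]  3  'aba'
   4  s[13:],s[6:]  2  'ab'
   5  s[6:],s[18:]  3  'abb'
   6  s[18:],s[9:]  5  'abbba'
   7  s[9:],s[1:]  4  'abbb'
   8  s[1:],s[21:]  0  ''
   9  s[21:],s[16:]  2  'ba'
  10  s[16:],s[14:]  2  'ba'
  11  s[14:],s[12:]  4  'baba'
  12  s[12:],s[5:]  3  'bab'
  13  s[5:],s[8:]  4  'babb'
  14  s[8:],s[0:]  5  'babbb'
  15  s[0:],s[20:]  1  'b'
  16  s[20:],s[11:]  3  'bba'
  17  s[11:],s[4:]  4  'bbab'
  18  s[4:],s[7:]  5  'bbabb'
  19  s[7:],s[19:]  2  'bb'
  20  s[19:],s[10:]  4  'bbba'
  21  s[10:],s[3:]  5  'bbbab'
  22  s[3:],s[2:]  3  'bbb'

[0, 1, 1, 3, 2, 3, 5, 4, 0, 2, 2, 4, 3, 4, 5, 1, 3, 4, 5, 2, 4, 5, 3]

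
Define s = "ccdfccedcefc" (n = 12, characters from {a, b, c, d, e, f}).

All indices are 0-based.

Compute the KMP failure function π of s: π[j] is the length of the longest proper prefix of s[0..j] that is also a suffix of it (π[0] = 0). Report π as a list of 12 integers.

[0, 1, 0, 0, 1, 2, 0, 0, 1, 0, 0, 1]

π[0] = 0
j=1 s[j]='c': π[1]=1 (border 'c')
j=2 s[j]='d': k: 1→0; π[2]=0 (border '')
j=3 s[j]='f': π[3]=0 (border '')
j=4 s[j]='c': π[4]=1 (border 'c')
j=5 s[j]='c': π[5]=2 (border 'cc')
j=6 s[j]='e': k: 2→1→0; π[6]=0 (border '')
j=7 s[j]='d': π[7]=0 (border '')
j=8 s[j]='c': π[8]=1 (border 'c')
j=9 s[j]='e': k: 1→0; π[9]=0 (border '')
j=10 s[j]='f': π[10]=0 (border '')
j=11 s[j]='c': π[11]=1 (border 'c')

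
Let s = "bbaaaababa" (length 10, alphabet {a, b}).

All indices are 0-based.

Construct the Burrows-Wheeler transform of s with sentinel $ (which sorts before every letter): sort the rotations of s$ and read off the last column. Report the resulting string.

abbaabaaba$

rank  rotation     last
    0  $bbaaaababa  a
    1  a$bbaaaabab  b
    2  aaaababa$bb  b
    3  aaababa$bba  a
    4  aababa$bbaa  a
    5  aba$bbaaaab  b
    6  ababa$bbaaa  a
    7  ba$bbaaaaba  a
    8  baaaababa$b  b
    9  baba$bbaaaa  a
   10  bbaaaababa$  $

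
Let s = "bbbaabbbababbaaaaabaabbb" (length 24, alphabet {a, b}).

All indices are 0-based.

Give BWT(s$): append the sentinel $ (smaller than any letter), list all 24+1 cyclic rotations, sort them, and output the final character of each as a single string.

rank  rotation                   last
    0  $bbbaabbbababbaaaaabaabbb  b
    1  aaaaabaabbb$bbbaabbbababb  b
    2  aaaabaabbb$bbbaabbbababba  a
    3  aaabaabbb$bbbaabbbababbaa  a
    4  aabaabbb$bbbaabbbababbaaa  a
    5  aabbb$bbbaabbbababbaaaaab  b
    6  aabbbababbaaaaabaabbb$bbb  b
    7  abaabbb$bbbaabbbababbaaaa  a
    8  ababbaaaaabaabbb$bbbaabbb  b
    9  abbaaaaabaabbb$bbbaabbbab  b
   10  abbb$bbbaabbbababbaaaaaba  a
   11  abbbababbaaaaabaabbb$bbba  a
   12  b$bbbaabbbababbaaaaabaabb  b
   13  baaaaabaabbb$bbbaabbbabab  b
   14  baabbb$bbbaabbbababbaaaaa  a
   15  baabbbababbaaaaabaabbb$bb  b
   16  bababbaaaaabaabbb$bbbaabb  b
   17  babbaaaaabaabbb$bbbaabbba  a
   18  bb$bbbaabbbababbaaaaabaab  b
   19  bbaaaaabaabbb$bbbaabbbaba  a
   20  bbaabbbababbaaaaabaabbb$b  b
   21  bbababbaaaaabaabbb$bbbaab  b
   22  bbb$bbbaabbbababbaaaaabaa  a
   23  bbbaabbbababbaaaaabaabbb$  $
   24  bbbababbaaaaabaabbb$bbbaa  a

bbaaabbabbaabbabbababba$a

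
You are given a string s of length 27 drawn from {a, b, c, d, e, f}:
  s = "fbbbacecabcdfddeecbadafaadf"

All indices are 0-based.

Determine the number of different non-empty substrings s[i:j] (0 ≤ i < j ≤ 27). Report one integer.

352

rank | idx | suffix
   0 |  23 | aadf
   1 |   8 | abcdfddeecbadafaadf
   2 |   4 | acecabcdfddeecbadafaadf
   3 |  19 | adafaadf
   4 |  24 | adf
   5 |  21 | afaadf
   6 |   3 | bacecabcdfddeecbadafaadf
   7 |  18 | badafaadf
   8 |   2 | bbacecabcdfddeecbadafaadf
   9 |   1 | bbbacecabcdfddeecbadafaadf
  10 |   9 | bcdfddeecbadafaadf
  11 |   7 | cabcdfddeecbadafaadf
  12 |  17 | cbadafaadf
  13 |  10 | cdfddeecbadafaadf
  14 |   5 | cecabcdfddeecbadafaadf
  15 |  20 | dafaadf
  16 |  13 | ddeecbadafaadf
  17 |  14 | deecbadafaadf
  18 |  25 | df
  19 |  11 | dfddeecbadafaadf
  20 |   6 | ecabcdfddeecbadafaadf
  21 |  16 | ecbadafaadf
  22 |  15 | eecbadafaadf
  23 |  26 | f
  24 |  22 | faadf
  25 |   0 | fbbbacecabcdfddeecbadafaadf
  26 |  12 | fddeecbadafaadf

SA = [23, 8, 4, 19, 24, 21, 3, 18, 2, 1, 9, 7, 17, 10, 5, 20, 13, 14, 25, 11, 6, 16, 15, 26, 22, 0, 12]
i: (SA[i-1],SA[i]) lcp shared
  1: (23,8) 1 'a'
  2: (8,4) 1 'a'
  3: (4,19) 1 'a'
  4: (19,24) 2 'ad'
  5: (24,21) 1 'a'
  6: (21,3) 0 ''
  7: (3,18) 2 'ba'
  8: (18,2) 1 'b'
  9: (2,1) 2 'bb'
  10: (1,9) 1 'b'
  11: (9,7) 0 ''
  12: (7,17) 1 'c'
  13: (17,10) 1 'c'
  14: (10,5) 1 'c'
  15: (5,20) 0 ''
  16: (20,13) 1 'd'
  17: (13,14) 1 'd'
  18: (14,25) 1 'd'
  19: (25,11) 2 'df'
  20: (11,6) 0 ''
  21: (6,16) 2 'ec'
  22: (16,15) 1 'e'
  23: (15,26) 0 ''
  24: (26,22) 1 'f'
  25: (22,0) 1 'f'
  26: (0,12) 1 'f'

n(n+1)/2 = 27·28/2 = 378
Σ LCP = 0 + 1 + 1 + 1 + 2 + 1 + 0 + 2 + 1 + 2 + 1 + 0 + 1 + 1 + 1 + 0 + 1 + 1 + 1 + 2 + 0 + 2 + 1 + 0 + 1 + 1 + 1 = 26
distinct = 378 − 26 = 352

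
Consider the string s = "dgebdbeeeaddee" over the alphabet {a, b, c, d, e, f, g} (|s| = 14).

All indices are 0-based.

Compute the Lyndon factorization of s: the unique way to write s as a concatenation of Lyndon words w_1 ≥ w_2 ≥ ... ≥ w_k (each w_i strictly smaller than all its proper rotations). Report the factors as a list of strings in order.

["dge", "bdbeee", "addee"]

emit factor 1: 'dge' (i=0, period=3)
emit factor 2: 'bdbeee' (i=3, period=6)
emit factor 3: 'addee' (i=9, period=5)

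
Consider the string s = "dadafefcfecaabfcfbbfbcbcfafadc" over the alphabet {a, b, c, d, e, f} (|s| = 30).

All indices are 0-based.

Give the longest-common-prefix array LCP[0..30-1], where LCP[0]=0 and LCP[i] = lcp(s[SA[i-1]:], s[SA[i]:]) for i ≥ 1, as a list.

[0, 1, 1, 2, 1, 2, 0, 1, 2, 1, 2, 0, 1, 1, 1, 2, 2, 0, 2, 1, 0, 1, 0, 2, 1, 2, 1, 3, 1, 2]

rank | idx | suffix
   0 |  11 | aabfcfbbfbcbcfafadc
   1 |  12 | abfcfbbfbcbcfafadc
   2 |   1 | adafefcfecaabfcfbbfbcbcfafadc
   3 |  27 | adc
   4 |  25 | afadc
   5 |   3 | afefcfecaabfcfbbfbcbcfafadc
   6 |  17 | bbfbcbcfafadc
   7 |  20 | bcbcfafadc
   8 |  22 | bcfafadc
   9 |  18 | bfbcbcfafadc
  10 |  13 | bfcfbbfbcbcfafadc
  11 |  29 | c
  12 |  10 | caabfcfbbfbcbcfafadc
  13 |  21 | cbcfafadc
  14 |  23 | cfafadc
  15 |  15 | cfbbfbcbcfafadc
  16 |   7 | cfecaabfcfbbfbcbcfafadc
  17 |   0 | dadafefcfecaabfcfbbfbcbcfafadc
  18 |   2 | dafefcfecaabfcfbbfbcbcfafadc
  19 |  28 | dc
  20 |   9 | ecaabfcfbbfbcbcfafadc
  21 |   5 | efcfecaabfcfbbfbcbcfafadc
  22 |  26 | fadc
  23 |  24 | fafadc
  24 |  16 | fbbfbcbcfafadc
  25 |  19 | fbcbcfafadc
  26 |  14 | fcfbbfbcbcfafadc
  27 |   6 | fcfecaabfcfbbfbcbcfafadc
  28 |   8 | fecaabfcfbbfbcbcfafadc
  29 |   4 | fefcfecaabfcfbbfbcbcfafadc

SA = [11, 12, 1, 27, 25, 3, 17, 20, 22, 18, 13, 29, 10, 21, 23, 15, 7, 0, 2, 28, 9, 5, 26, 24, 16, 19, 14, 6, 8, 4]
i: (SA[i-1],SA[i]) lcp shared
  1: (11,12) 1 'a'
  2: (12,1) 1 'a'
  3: (1,27) 2 'ad'
  4: (27,25) 1 'a'
  5: (25,3) 2 'af'
  6: (3,17) 0 ''
  7: (17,20) 1 'b'
  8: (20,22) 2 'bc'
  9: (22,18) 1 'b'
  10: (18,13) 2 'bf'
  11: (13,29) 0 ''
  12: (29,10) 1 'c'
  13: (10,21) 1 'c'
  14: (21,23) 1 'c'
  15: (23,15) 2 'cf'
  16: (15,7) 2 'cf'
  17: (7,0) 0 ''
  18: (0,2) 2 'da'
  19: (2,28) 1 'd'
  20: (28,9) 0 ''
  21: (9,5) 1 'e'
  22: (5,26) 0 ''
  23: (26,24) 2 'fa'
  24: (24,16) 1 'f'
  25: (16,19) 2 'fb'
  26: (19,14) 1 'f'
  27: (14,6) 3 'fcf'
  28: (6,8) 1 'f'
  29: (8,4) 2 'fe'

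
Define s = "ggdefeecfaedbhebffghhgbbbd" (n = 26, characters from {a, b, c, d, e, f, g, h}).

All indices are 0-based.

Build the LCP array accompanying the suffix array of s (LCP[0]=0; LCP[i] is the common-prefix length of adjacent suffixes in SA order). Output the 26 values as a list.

rank→(start, suffix):
  0 → (9, 'aedbhebffghhgbbbd')
  1 → (22, 'bbbd')
  2 → (23, 'bbd')
  3 → (24, 'bd')
  4 → (15, 'bffghhgbbbd')
  5 → (12, 'bhebffghhgbbbd')
  6 → (7, 'cfaedbhebffghhgbbbd')
  7 → (25, 'd')
  8 → (11, 'dbhebffghhgbbbd')
  9 → (2, 'defeecfaedbhebffghhgbbbd')
  10 → (14, 'ebffghhgbbbd')
  11 → (6, 'ecfaedbhebffghhgbbbd')
  12 → (10, 'edbhebffghhgbbbd')
  13 → (5, 'eecfaedbhebffghhgbbbd')
  14 → (3, 'efeecfaedbhebffghhgbbbd')
  15 → (8, 'faedbhebffghhgbbbd')
  16 → (4, 'feecfaedbhebffghhgbbbd')
  17 → (16, 'ffghhgbbbd')
  18 → (17, 'fghhgbbbd')
  19 → (21, 'gbbbd')
  20 → (1, 'gdefeecfaedbhebffghhgbbbd')
  21 → (0, 'ggdefeecfaedbhebffghhgbbbd')
  22 → (18, 'ghhgbbbd')
  23 → (13, 'hebffghhgbbbd')
  24 → (20, 'hgbbbd')
  25 → (19, 'hhgbbbd')

SA = [9, 22, 23, 24, 15, 12, 7, 25, 11, 2, 14, 6, 10, 5, 3, 8, 4, 16, 17, 21, 1, 0, 18, 13, 20, 19]
i: (SA[i-1],SA[i]) lcp shared
  1: (9,22) 0 ''
  2: (22,23) 2 'bb'
  3: (23,24) 1 'b'
  4: (24,15) 1 'b'
  5: (15,12) 1 'b'
  6: (12,7) 0 ''
  7: (7,25) 0 ''
  8: (25,11) 1 'd'
  9: (11,2) 1 'd'
  10: (2,14) 0 ''
  11: (14,6) 1 'e'
  12: (6,10) 1 'e'
  13: (10,5) 1 'e'
  14: (5,3) 1 'e'
  15: (3,8) 0 ''
  16: (8,4) 1 'f'
  17: (4,16) 1 'f'
  18: (16,17) 1 'f'
  19: (17,21) 0 ''
  20: (21,1) 1 'g'
  21: (1,0) 1 'g'
  22: (0,18) 1 'g'
  23: (18,13) 0 ''
  24: (13,20) 1 'h'
  25: (20,19) 1 'h'

[0, 0, 2, 1, 1, 1, 0, 0, 1, 1, 0, 1, 1, 1, 1, 0, 1, 1, 1, 0, 1, 1, 1, 0, 1, 1]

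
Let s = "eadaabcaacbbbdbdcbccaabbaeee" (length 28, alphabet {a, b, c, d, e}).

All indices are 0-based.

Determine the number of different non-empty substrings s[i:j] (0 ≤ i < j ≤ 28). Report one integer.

rank | idx | suffix
   0 |  20 | aabbaeee
   1 |   3 | aabcaacbbbdbdcbccaabbaeee
   2 |   7 | aacbbbdbdcbccaabbaeee
   3 |  21 | abbaeee
   4 |   4 | abcaacbbbdbdcbccaabbaeee
   5 |   8 | acbbbdbdcbccaabbaeee
   6 |   1 | adaabcaacbbbdbdcbccaabbaeee
   7 |  24 | aeee
   8 |  23 | baeee
   9 |  22 | bbaeee
  10 |  10 | bbbdbdcbccaabbaeee
  11 |  11 | bbdbdcbccaabbaeee
  12 |   5 | bcaacbbbdbdcbccaabbaeee
  13 |  17 | bccaabbaeee
  14 |  12 | bdbdcbccaabbaeee
  15 |  14 | bdcbccaabbaeee
  16 |  19 | caabbaeee
  17 |   6 | caacbbbdbdcbccaabbaeee
  18 |   9 | cbbbdbdcbccaabbaeee
  19 |  16 | cbccaabbaeee
  20 |  18 | ccaabbaeee
  21 |   2 | daabcaacbbbdbdcbccaabbaeee
  22 |  13 | dbdcbccaabbaeee
  23 |  15 | dcbccaabbaeee
  24 |  27 | e
  25 |   0 | eadaabcaacbbbdbdcbccaabbaeee
  26 |  26 | ee
  27 |  25 | eee

SA = [20, 3, 7, 21, 4, 8, 1, 24, 23, 22, 10, 11, 5, 17, 12, 14, 19, 6, 9, 16, 18, 2, 13, 15, 27, 0, 26, 25]
i: (SA[i-1],SA[i]) lcp shared
  1: (20,3) 3 'aab'
  2: (3,7) 2 'aa'
  3: (7,21) 1 'a'
  4: (21,4) 2 'ab'
  5: (4,8) 1 'a'
  6: (8,1) 1 'a'
  7: (1,24) 1 'a'
  8: (24,23) 0 ''
  9: (23,22) 1 'b'
  10: (22,10) 2 'bb'
  11: (10,11) 2 'bb'
  12: (11,5) 1 'b'
  13: (5,17) 2 'bc'
  14: (17,12) 1 'b'
  15: (12,14) 2 'bd'
  16: (14,19) 0 ''
  17: (19,6) 3 'caa'
  18: (6,9) 1 'c'
  19: (9,16) 2 'cb'
  20: (16,18) 1 'c'
  21: (18,2) 0 ''
  22: (2,13) 1 'd'
  23: (13,15) 1 'd'
  24: (15,27) 0 ''
  25: (27,0) 1 'e'
  26: (0,26) 1 'e'
  27: (26,25) 2 'ee'

n(n+1)/2 = 28·29/2 = 406
Σ LCP = 0 + 3 + 2 + 1 + 2 + 1 + 1 + 1 + 0 + 1 + 2 + 2 + 1 + 2 + 1 + 2 + 0 + 3 + 1 + 2 + 1 + 0 + 1 + 1 + 0 + 1 + 1 + 2 = 35
distinct = 406 − 35 = 371

371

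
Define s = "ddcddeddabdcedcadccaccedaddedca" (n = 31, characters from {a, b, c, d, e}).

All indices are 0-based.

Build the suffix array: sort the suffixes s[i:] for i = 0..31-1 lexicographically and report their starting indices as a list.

rank→(start, suffix):
  0 → (30, 'a')
  1 → (8, 'abdcedcadccaccedaddedca')
  2 → (19, 'accedaddedca')
  3 → (15, 'adccaccedaddedca')
  4 → (24, 'addedca')
  5 → (9, 'bdcedcadccaccedaddedca')
  6 → (29, 'ca')
  7 → (18, 'caccedaddedca')
  8 → (14, 'cadccaccedaddedca')
  9 → (17, 'ccaccedaddedca')
  10 → (20, 'ccedaddedca')
  11 → (2, 'cddeddabdcedcadccaccedaddedca')
  12 → (21, 'cedaddedca')
  13 → (11, 'cedcadccaccedaddedca')
  14 → (7, 'dabdcedcadccaccedaddedca')
  15 → (23, 'daddedca')
  16 → (28, 'dca')
  17 → (13, 'dcadccaccedaddedca')
  18 → (16, 'dccaccedaddedca')
  19 → (1, 'dcddeddabdcedcadccaccedaddedca')
  20 → (10, 'dcedcadccaccedaddedca')
  21 → (6, 'ddabdcedcadccaccedaddedca')
  22 → (0, 'ddcddeddabdcedcadccaccedaddedca')
  23 → (25, 'ddedca')
  24 → (3, 'ddeddabdcedcadccaccedaddedca')
  25 → (26, 'dedca')
  26 → (4, 'deddabdcedcadccaccedaddedca')
  27 → (22, 'edaddedca')
  28 → (27, 'edca')
  29 → (12, 'edcadccaccedaddedca')
  30 → (5, 'eddabdcedcadccaccedaddedca')

[30, 8, 19, 15, 24, 9, 29, 18, 14, 17, 20, 2, 21, 11, 7, 23, 28, 13, 16, 1, 10, 6, 0, 25, 3, 26, 4, 22, 27, 12, 5]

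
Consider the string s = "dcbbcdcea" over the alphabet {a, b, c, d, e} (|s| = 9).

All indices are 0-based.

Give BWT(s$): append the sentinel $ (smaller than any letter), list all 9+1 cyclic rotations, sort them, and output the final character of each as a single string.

rank  rotation    last
    0  $dcbbcdcea  a
    1  a$dcbbcdce  e
    2  bbcdcea$dc  c
    3  bcdcea$dcb  b
    4  cbbcdcea$d  d
    5  cdcea$dcbb  b
    6  cea$dcbbcd  d
    7  dcbbcdcea$  $
    8  dcea$dcbbc  c
    9  ea$dcbbcdc  c

aecbdbd$cc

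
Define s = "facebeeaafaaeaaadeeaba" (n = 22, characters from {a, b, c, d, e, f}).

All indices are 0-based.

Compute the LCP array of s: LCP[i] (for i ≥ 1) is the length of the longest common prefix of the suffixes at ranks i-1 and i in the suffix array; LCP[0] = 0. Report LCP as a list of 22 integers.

sorted suffixes:
  #0 SA[0]=21  'a'
  #1 SA[1]=13  'aaadeeaba'
  #2 SA[2]=14  'aadeeaba'
  #3 SA[3]=10  'aaeaaadeeaba'
  #4 SA[4]=7  'aafaaeaaadeeaba'
  #5 SA[5]=19  'aba'
  #6 SA[6]=1  'acebeeaafaaeaaadeeaba'
  #7 SA[7]=15  'adeeaba'
  #8 SA[8]=11  'aeaaadeeaba'
  #9 SA[9]=8  'afaaeaaadeeaba'
  #10 SA[10]=20  'ba'
  #11 SA[11]=4  'beeaafaaeaaadeeaba'
  #12 SA[12]=2  'cebeeaafaaeaaadeeaba'
  #13 SA[13]=16  'deeaba'
  #14 SA[14]=12  'eaaadeeaba'
  #15 SA[15]=6  'eaafaaeaaadeeaba'
  #16 SA[16]=18  'eaba'
  #17 SA[17]=3  'ebeeaafaaeaaadeeaba'
  #18 SA[18]=5  'eeaafaaeaaadeeaba'
  #19 SA[19]=17  'eeaba'
  #20 SA[20]=9  'faaeaaadeeaba'
  #21 SA[21]=0  'facebeeaafaaeaaadeeaba'

SA = [21, 13, 14, 10, 7, 19, 1, 15, 11, 8, 20, 4, 2, 16, 12, 6, 18, 3, 5, 17, 9, 0]
i: (SA[i-1],SA[i]) lcp shared
  1: (21,13) 1 'a'
  2: (13,14) 2 'aa'
  3: (14,10) 2 'aa'
  4: (10,7) 2 'aa'
  5: (7,19) 1 'a'
  6: (19,1) 1 'a'
  7: (1,15) 1 'a'
  8: (15,11) 1 'a'
  9: (11,8) 1 'a'
  10: (8,20) 0 ''
  11: (20,4) 1 'b'
  12: (4,2) 0 ''
  13: (2,16) 0 ''
  14: (16,12) 0 ''
  15: (12,6) 3 'eaa'
  16: (6,18) 2 'ea'
  17: (18,3) 1 'e'
  18: (3,5) 1 'e'
  19: (5,17) 3 'eea'
  20: (17,9) 0 ''
  21: (9,0) 2 'fa'

[0, 1, 2, 2, 2, 1, 1, 1, 1, 1, 0, 1, 0, 0, 0, 3, 2, 1, 1, 3, 0, 2]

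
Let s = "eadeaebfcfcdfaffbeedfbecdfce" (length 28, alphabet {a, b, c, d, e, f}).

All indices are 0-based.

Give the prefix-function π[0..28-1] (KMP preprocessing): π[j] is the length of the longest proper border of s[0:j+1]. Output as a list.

[0, 0, 0, 1, 2, 1, 0, 0, 0, 0, 0, 0, 0, 0, 0, 0, 0, 1, 1, 0, 0, 0, 1, 0, 0, 0, 0, 1]

π[0] = 0
j=1 s[j]='a': π[1]=0 (border '')
j=2 s[j]='d': π[2]=0 (border '')
j=3 s[j]='e': π[3]=1 (border 'e')
j=4 s[j]='a': π[4]=2 (border 'ea')
j=5 s[j]='e': k: 2→0; π[5]=1 (border 'e')
j=6 s[j]='b': k: 1→0; π[6]=0 (border '')
j=7 s[j]='f': π[7]=0 (border '')
j=8 s[j]='c': π[8]=0 (border '')
j=9 s[j]='f': π[9]=0 (border '')
j=10 s[j]='c': π[10]=0 (border '')
j=11 s[j]='d': π[11]=0 (border '')
j=12 s[j]='f': π[12]=0 (border '')
j=13 s[j]='a': π[13]=0 (border '')
j=14 s[j]='f': π[14]=0 (border '')
j=15 s[j]='f': π[15]=0 (border '')
j=16 s[j]='b': π[16]=0 (border '')
j=17 s[j]='e': π[17]=1 (border 'e')
j=18 s[j]='e': k: 1→0; π[18]=1 (border 'e')
j=19 s[j]='d': k: 1→0; π[19]=0 (border '')
j=20 s[j]='f': π[20]=0 (border '')
j=21 s[j]='b': π[21]=0 (border '')
j=22 s[j]='e': π[22]=1 (border 'e')
j=23 s[j]='c': k: 1→0; π[23]=0 (border '')
j=24 s[j]='d': π[24]=0 (border '')
j=25 s[j]='f': π[25]=0 (border '')
j=26 s[j]='c': π[26]=0 (border '')
j=27 s[j]='e': π[27]=1 (border 'e')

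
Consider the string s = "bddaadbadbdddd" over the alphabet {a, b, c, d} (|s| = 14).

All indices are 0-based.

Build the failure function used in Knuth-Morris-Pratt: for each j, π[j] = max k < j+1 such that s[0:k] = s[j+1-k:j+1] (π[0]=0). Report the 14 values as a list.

[0, 0, 0, 0, 0, 0, 1, 0, 0, 1, 2, 3, 0, 0]

π[0] = 0
j=1 s[j]='d': π[1]=0 (border '')
j=2 s[j]='d': π[2]=0 (border '')
j=3 s[j]='a': π[3]=0 (border '')
j=4 s[j]='a': π[4]=0 (border '')
j=5 s[j]='d': π[5]=0 (border '')
j=6 s[j]='b': π[6]=1 (border 'b')
j=7 s[j]='a': k: 1→0; π[7]=0 (border '')
j=8 s[j]='d': π[8]=0 (border '')
j=9 s[j]='b': π[9]=1 (border 'b')
j=10 s[j]='d': π[10]=2 (border 'bd')
j=11 s[j]='d': π[11]=3 (border 'bdd')
j=12 s[j]='d': k: 3→0; π[12]=0 (border '')
j=13 s[j]='d': π[13]=0 (border '')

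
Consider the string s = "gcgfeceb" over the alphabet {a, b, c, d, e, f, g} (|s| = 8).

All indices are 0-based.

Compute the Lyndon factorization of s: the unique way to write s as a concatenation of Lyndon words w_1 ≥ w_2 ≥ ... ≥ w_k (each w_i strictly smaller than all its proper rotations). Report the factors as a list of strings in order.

["g", "cgfe", "ce", "b"]

emit factor 1: 'g' (i=0, period=1)
emit factor 2: 'cgfe' (i=1, period=4)
emit factor 3: 'ce' (i=5, period=2)
emit factor 4: 'b' (i=7, period=1)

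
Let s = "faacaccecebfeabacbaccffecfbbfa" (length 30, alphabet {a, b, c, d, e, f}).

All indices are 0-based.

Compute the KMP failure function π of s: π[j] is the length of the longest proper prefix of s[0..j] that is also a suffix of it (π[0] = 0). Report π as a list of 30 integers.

[0, 0, 0, 0, 0, 0, 0, 0, 0, 0, 0, 1, 0, 0, 0, 0, 0, 0, 0, 0, 0, 1, 1, 0, 0, 1, 0, 0, 1, 2]

π[0] = 0
j=1 s[j]='a': π[1]=0 (border '')
j=2 s[j]='a': π[2]=0 (border '')
j=3 s[j]='c': π[3]=0 (border '')
j=4 s[j]='a': π[4]=0 (border '')
j=5 s[j]='c': π[5]=0 (border '')
j=6 s[j]='c': π[6]=0 (border '')
j=7 s[j]='e': π[7]=0 (border '')
j=8 s[j]='c': π[8]=0 (border '')
j=9 s[j]='e': π[9]=0 (border '')
j=10 s[j]='b': π[10]=0 (border '')
j=11 s[j]='f': π[11]=1 (border 'f')
j=12 s[j]='e': k: 1→0; π[12]=0 (border '')
j=13 s[j]='a': π[13]=0 (border '')
j=14 s[j]='b': π[14]=0 (border '')
j=15 s[j]='a': π[15]=0 (border '')
j=16 s[j]='c': π[16]=0 (border '')
j=17 s[j]='b': π[17]=0 (border '')
j=18 s[j]='a': π[18]=0 (border '')
j=19 s[j]='c': π[19]=0 (border '')
j=20 s[j]='c': π[20]=0 (border '')
j=21 s[j]='f': π[21]=1 (border 'f')
j=22 s[j]='f': k: 1→0; π[22]=1 (border 'f')
j=23 s[j]='e': k: 1→0; π[23]=0 (border '')
j=24 s[j]='c': π[24]=0 (border '')
j=25 s[j]='f': π[25]=1 (border 'f')
j=26 s[j]='b': k: 1→0; π[26]=0 (border '')
j=27 s[j]='b': π[27]=0 (border '')
j=28 s[j]='f': π[28]=1 (border 'f')
j=29 s[j]='a': π[29]=2 (border 'fa')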